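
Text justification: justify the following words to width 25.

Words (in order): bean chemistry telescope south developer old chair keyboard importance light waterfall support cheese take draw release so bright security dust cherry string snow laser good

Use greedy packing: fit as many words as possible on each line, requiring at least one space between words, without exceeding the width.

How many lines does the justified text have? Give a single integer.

Answer: 8

Derivation:
Line 1: ['bean', 'chemistry', 'telescope'] (min_width=24, slack=1)
Line 2: ['south', 'developer', 'old', 'chair'] (min_width=25, slack=0)
Line 3: ['keyboard', 'importance', 'light'] (min_width=25, slack=0)
Line 4: ['waterfall', 'support', 'cheese'] (min_width=24, slack=1)
Line 5: ['take', 'draw', 'release', 'so'] (min_width=20, slack=5)
Line 6: ['bright', 'security', 'dust'] (min_width=20, slack=5)
Line 7: ['cherry', 'string', 'snow', 'laser'] (min_width=24, slack=1)
Line 8: ['good'] (min_width=4, slack=21)
Total lines: 8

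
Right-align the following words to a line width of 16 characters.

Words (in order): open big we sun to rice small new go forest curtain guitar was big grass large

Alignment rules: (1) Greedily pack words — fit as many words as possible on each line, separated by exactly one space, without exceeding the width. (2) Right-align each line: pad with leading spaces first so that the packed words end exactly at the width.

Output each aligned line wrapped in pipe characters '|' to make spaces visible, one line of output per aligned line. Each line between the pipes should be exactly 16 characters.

Answer: | open big we sun|
|   to rice small|
|   new go forest|
|  curtain guitar|
|   was big grass|
|           large|

Derivation:
Line 1: ['open', 'big', 'we', 'sun'] (min_width=15, slack=1)
Line 2: ['to', 'rice', 'small'] (min_width=13, slack=3)
Line 3: ['new', 'go', 'forest'] (min_width=13, slack=3)
Line 4: ['curtain', 'guitar'] (min_width=14, slack=2)
Line 5: ['was', 'big', 'grass'] (min_width=13, slack=3)
Line 6: ['large'] (min_width=5, slack=11)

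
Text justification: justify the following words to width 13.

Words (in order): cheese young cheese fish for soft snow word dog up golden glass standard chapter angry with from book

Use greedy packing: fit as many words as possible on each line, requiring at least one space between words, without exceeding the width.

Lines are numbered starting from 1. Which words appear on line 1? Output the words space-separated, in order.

Answer: cheese young

Derivation:
Line 1: ['cheese', 'young'] (min_width=12, slack=1)
Line 2: ['cheese', 'fish'] (min_width=11, slack=2)
Line 3: ['for', 'soft', 'snow'] (min_width=13, slack=0)
Line 4: ['word', 'dog', 'up'] (min_width=11, slack=2)
Line 5: ['golden', 'glass'] (min_width=12, slack=1)
Line 6: ['standard'] (min_width=8, slack=5)
Line 7: ['chapter', 'angry'] (min_width=13, slack=0)
Line 8: ['with', 'from'] (min_width=9, slack=4)
Line 9: ['book'] (min_width=4, slack=9)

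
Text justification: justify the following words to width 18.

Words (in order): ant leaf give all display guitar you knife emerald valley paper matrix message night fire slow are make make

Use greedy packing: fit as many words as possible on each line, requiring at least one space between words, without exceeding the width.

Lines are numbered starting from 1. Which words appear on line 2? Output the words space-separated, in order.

Line 1: ['ant', 'leaf', 'give', 'all'] (min_width=17, slack=1)
Line 2: ['display', 'guitar', 'you'] (min_width=18, slack=0)
Line 3: ['knife', 'emerald'] (min_width=13, slack=5)
Line 4: ['valley', 'paper'] (min_width=12, slack=6)
Line 5: ['matrix', 'message'] (min_width=14, slack=4)
Line 6: ['night', 'fire', 'slow'] (min_width=15, slack=3)
Line 7: ['are', 'make', 'make'] (min_width=13, slack=5)

Answer: display guitar you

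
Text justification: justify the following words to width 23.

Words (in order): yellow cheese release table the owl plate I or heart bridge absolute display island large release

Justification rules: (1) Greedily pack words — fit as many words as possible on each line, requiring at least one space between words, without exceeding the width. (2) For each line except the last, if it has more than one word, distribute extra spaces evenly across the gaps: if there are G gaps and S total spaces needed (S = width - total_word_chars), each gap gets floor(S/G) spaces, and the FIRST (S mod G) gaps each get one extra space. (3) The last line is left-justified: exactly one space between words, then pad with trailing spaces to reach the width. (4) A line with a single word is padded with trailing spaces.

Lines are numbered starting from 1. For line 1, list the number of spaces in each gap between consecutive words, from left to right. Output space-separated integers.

Line 1: ['yellow', 'cheese', 'release'] (min_width=21, slack=2)
Line 2: ['table', 'the', 'owl', 'plate', 'I'] (min_width=21, slack=2)
Line 3: ['or', 'heart', 'bridge'] (min_width=15, slack=8)
Line 4: ['absolute', 'display', 'island'] (min_width=23, slack=0)
Line 5: ['large', 'release'] (min_width=13, slack=10)

Answer: 2 2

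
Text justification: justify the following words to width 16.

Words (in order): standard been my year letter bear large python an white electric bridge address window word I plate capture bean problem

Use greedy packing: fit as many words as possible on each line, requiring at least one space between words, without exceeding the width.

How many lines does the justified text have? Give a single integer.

Answer: 8

Derivation:
Line 1: ['standard', 'been', 'my'] (min_width=16, slack=0)
Line 2: ['year', 'letter', 'bear'] (min_width=16, slack=0)
Line 3: ['large', 'python', 'an'] (min_width=15, slack=1)
Line 4: ['white', 'electric'] (min_width=14, slack=2)
Line 5: ['bridge', 'address'] (min_width=14, slack=2)
Line 6: ['window', 'word', 'I'] (min_width=13, slack=3)
Line 7: ['plate', 'capture'] (min_width=13, slack=3)
Line 8: ['bean', 'problem'] (min_width=12, slack=4)
Total lines: 8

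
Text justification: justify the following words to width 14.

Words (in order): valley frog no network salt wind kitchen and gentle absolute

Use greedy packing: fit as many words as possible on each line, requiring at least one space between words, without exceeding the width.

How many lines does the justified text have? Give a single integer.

Answer: 5

Derivation:
Line 1: ['valley', 'frog', 'no'] (min_width=14, slack=0)
Line 2: ['network', 'salt'] (min_width=12, slack=2)
Line 3: ['wind', 'kitchen'] (min_width=12, slack=2)
Line 4: ['and', 'gentle'] (min_width=10, slack=4)
Line 5: ['absolute'] (min_width=8, slack=6)
Total lines: 5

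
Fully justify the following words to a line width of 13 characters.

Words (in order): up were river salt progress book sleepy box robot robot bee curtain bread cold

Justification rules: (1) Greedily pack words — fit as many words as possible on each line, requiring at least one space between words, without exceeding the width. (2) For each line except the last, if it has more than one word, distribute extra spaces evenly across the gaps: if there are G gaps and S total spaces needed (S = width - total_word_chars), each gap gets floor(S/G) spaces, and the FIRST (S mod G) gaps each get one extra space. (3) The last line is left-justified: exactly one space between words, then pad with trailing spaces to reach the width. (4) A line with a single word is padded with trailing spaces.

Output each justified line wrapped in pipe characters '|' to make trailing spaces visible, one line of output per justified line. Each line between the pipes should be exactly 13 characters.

Line 1: ['up', 'were', 'river'] (min_width=13, slack=0)
Line 2: ['salt', 'progress'] (min_width=13, slack=0)
Line 3: ['book', 'sleepy'] (min_width=11, slack=2)
Line 4: ['box', 'robot'] (min_width=9, slack=4)
Line 5: ['robot', 'bee'] (min_width=9, slack=4)
Line 6: ['curtain', 'bread'] (min_width=13, slack=0)
Line 7: ['cold'] (min_width=4, slack=9)

Answer: |up were river|
|salt progress|
|book   sleepy|
|box     robot|
|robot     bee|
|curtain bread|
|cold         |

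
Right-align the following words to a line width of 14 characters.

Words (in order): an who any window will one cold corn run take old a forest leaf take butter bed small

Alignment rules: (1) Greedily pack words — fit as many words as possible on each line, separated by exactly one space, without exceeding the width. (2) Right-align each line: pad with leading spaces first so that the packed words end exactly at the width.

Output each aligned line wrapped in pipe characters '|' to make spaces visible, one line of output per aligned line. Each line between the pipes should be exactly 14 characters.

Line 1: ['an', 'who', 'any'] (min_width=10, slack=4)
Line 2: ['window', 'will'] (min_width=11, slack=3)
Line 3: ['one', 'cold', 'corn'] (min_width=13, slack=1)
Line 4: ['run', 'take', 'old', 'a'] (min_width=14, slack=0)
Line 5: ['forest', 'leaf'] (min_width=11, slack=3)
Line 6: ['take', 'butter'] (min_width=11, slack=3)
Line 7: ['bed', 'small'] (min_width=9, slack=5)

Answer: |    an who any|
|   window will|
| one cold corn|
|run take old a|
|   forest leaf|
|   take butter|
|     bed small|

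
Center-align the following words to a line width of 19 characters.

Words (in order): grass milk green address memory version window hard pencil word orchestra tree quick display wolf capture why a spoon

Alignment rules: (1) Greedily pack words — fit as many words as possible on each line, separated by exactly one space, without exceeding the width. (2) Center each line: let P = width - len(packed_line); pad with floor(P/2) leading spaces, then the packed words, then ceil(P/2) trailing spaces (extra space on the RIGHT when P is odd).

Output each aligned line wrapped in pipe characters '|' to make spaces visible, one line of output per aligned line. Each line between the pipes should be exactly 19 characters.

Answer: | grass milk green  |
|  address memory   |
|version window hard|
|    pencil word    |
|  orchestra tree   |
|quick display wolf |
|capture why a spoon|

Derivation:
Line 1: ['grass', 'milk', 'green'] (min_width=16, slack=3)
Line 2: ['address', 'memory'] (min_width=14, slack=5)
Line 3: ['version', 'window', 'hard'] (min_width=19, slack=0)
Line 4: ['pencil', 'word'] (min_width=11, slack=8)
Line 5: ['orchestra', 'tree'] (min_width=14, slack=5)
Line 6: ['quick', 'display', 'wolf'] (min_width=18, slack=1)
Line 7: ['capture', 'why', 'a', 'spoon'] (min_width=19, slack=0)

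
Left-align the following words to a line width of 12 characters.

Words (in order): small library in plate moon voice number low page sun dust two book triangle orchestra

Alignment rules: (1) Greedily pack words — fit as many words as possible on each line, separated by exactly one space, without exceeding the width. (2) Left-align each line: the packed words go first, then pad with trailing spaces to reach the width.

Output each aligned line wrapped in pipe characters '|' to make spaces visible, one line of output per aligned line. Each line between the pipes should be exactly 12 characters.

Answer: |small       |
|library in  |
|plate moon  |
|voice number|
|low page sun|
|dust two    |
|book        |
|triangle    |
|orchestra   |

Derivation:
Line 1: ['small'] (min_width=5, slack=7)
Line 2: ['library', 'in'] (min_width=10, slack=2)
Line 3: ['plate', 'moon'] (min_width=10, slack=2)
Line 4: ['voice', 'number'] (min_width=12, slack=0)
Line 5: ['low', 'page', 'sun'] (min_width=12, slack=0)
Line 6: ['dust', 'two'] (min_width=8, slack=4)
Line 7: ['book'] (min_width=4, slack=8)
Line 8: ['triangle'] (min_width=8, slack=4)
Line 9: ['orchestra'] (min_width=9, slack=3)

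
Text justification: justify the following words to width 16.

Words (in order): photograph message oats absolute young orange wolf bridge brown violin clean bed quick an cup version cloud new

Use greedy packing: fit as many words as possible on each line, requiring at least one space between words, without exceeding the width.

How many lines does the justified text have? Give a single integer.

Line 1: ['photograph'] (min_width=10, slack=6)
Line 2: ['message', 'oats'] (min_width=12, slack=4)
Line 3: ['absolute', 'young'] (min_width=14, slack=2)
Line 4: ['orange', 'wolf'] (min_width=11, slack=5)
Line 5: ['bridge', 'brown'] (min_width=12, slack=4)
Line 6: ['violin', 'clean', 'bed'] (min_width=16, slack=0)
Line 7: ['quick', 'an', 'cup'] (min_width=12, slack=4)
Line 8: ['version', 'cloud'] (min_width=13, slack=3)
Line 9: ['new'] (min_width=3, slack=13)
Total lines: 9

Answer: 9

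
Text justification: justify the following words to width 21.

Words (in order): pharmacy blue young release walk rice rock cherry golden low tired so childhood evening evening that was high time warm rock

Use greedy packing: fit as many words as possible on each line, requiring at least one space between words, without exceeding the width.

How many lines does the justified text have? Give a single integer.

Line 1: ['pharmacy', 'blue', 'young'] (min_width=19, slack=2)
Line 2: ['release', 'walk', 'rice'] (min_width=17, slack=4)
Line 3: ['rock', 'cherry', 'golden'] (min_width=18, slack=3)
Line 4: ['low', 'tired', 'so'] (min_width=12, slack=9)
Line 5: ['childhood', 'evening'] (min_width=17, slack=4)
Line 6: ['evening', 'that', 'was', 'high'] (min_width=21, slack=0)
Line 7: ['time', 'warm', 'rock'] (min_width=14, slack=7)
Total lines: 7

Answer: 7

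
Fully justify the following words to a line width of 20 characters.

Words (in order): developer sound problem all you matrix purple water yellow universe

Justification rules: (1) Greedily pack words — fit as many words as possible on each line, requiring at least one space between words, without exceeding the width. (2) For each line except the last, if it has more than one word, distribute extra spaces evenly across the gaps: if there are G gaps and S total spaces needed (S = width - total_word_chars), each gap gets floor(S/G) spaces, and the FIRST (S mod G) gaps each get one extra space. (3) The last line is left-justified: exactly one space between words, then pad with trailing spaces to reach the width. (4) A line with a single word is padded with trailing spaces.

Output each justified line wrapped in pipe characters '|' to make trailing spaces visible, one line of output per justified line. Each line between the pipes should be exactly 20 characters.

Line 1: ['developer', 'sound'] (min_width=15, slack=5)
Line 2: ['problem', 'all', 'you'] (min_width=15, slack=5)
Line 3: ['matrix', 'purple', 'water'] (min_width=19, slack=1)
Line 4: ['yellow', 'universe'] (min_width=15, slack=5)

Answer: |developer      sound|
|problem    all   you|
|matrix  purple water|
|yellow universe     |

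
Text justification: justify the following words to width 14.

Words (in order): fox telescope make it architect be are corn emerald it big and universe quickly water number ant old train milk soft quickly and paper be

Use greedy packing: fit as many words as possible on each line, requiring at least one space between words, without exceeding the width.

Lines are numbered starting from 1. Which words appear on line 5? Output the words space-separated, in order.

Answer: emerald it big

Derivation:
Line 1: ['fox', 'telescope'] (min_width=13, slack=1)
Line 2: ['make', 'it'] (min_width=7, slack=7)
Line 3: ['architect', 'be'] (min_width=12, slack=2)
Line 4: ['are', 'corn'] (min_width=8, slack=6)
Line 5: ['emerald', 'it', 'big'] (min_width=14, slack=0)
Line 6: ['and', 'universe'] (min_width=12, slack=2)
Line 7: ['quickly', 'water'] (min_width=13, slack=1)
Line 8: ['number', 'ant', 'old'] (min_width=14, slack=0)
Line 9: ['train', 'milk'] (min_width=10, slack=4)
Line 10: ['soft', 'quickly'] (min_width=12, slack=2)
Line 11: ['and', 'paper', 'be'] (min_width=12, slack=2)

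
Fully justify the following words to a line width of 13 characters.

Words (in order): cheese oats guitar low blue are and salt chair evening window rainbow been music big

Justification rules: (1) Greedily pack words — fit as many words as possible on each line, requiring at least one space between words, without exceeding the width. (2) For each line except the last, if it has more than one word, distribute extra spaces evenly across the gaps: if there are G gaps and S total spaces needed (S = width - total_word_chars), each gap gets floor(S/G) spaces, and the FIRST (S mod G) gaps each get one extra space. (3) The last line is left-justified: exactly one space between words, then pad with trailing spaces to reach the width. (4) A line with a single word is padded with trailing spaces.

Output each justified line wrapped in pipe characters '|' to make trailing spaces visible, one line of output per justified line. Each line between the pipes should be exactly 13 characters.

Line 1: ['cheese', 'oats'] (min_width=11, slack=2)
Line 2: ['guitar', 'low'] (min_width=10, slack=3)
Line 3: ['blue', 'are', 'and'] (min_width=12, slack=1)
Line 4: ['salt', 'chair'] (min_width=10, slack=3)
Line 5: ['evening'] (min_width=7, slack=6)
Line 6: ['window'] (min_width=6, slack=7)
Line 7: ['rainbow', 'been'] (min_width=12, slack=1)
Line 8: ['music', 'big'] (min_width=9, slack=4)

Answer: |cheese   oats|
|guitar    low|
|blue  are and|
|salt    chair|
|evening      |
|window       |
|rainbow  been|
|music big    |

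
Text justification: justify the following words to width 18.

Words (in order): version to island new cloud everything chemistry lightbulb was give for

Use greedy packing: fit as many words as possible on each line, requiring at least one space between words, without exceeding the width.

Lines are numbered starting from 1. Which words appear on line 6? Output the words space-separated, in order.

Answer: for

Derivation:
Line 1: ['version', 'to', 'island'] (min_width=17, slack=1)
Line 2: ['new', 'cloud'] (min_width=9, slack=9)
Line 3: ['everything'] (min_width=10, slack=8)
Line 4: ['chemistry'] (min_width=9, slack=9)
Line 5: ['lightbulb', 'was', 'give'] (min_width=18, slack=0)
Line 6: ['for'] (min_width=3, slack=15)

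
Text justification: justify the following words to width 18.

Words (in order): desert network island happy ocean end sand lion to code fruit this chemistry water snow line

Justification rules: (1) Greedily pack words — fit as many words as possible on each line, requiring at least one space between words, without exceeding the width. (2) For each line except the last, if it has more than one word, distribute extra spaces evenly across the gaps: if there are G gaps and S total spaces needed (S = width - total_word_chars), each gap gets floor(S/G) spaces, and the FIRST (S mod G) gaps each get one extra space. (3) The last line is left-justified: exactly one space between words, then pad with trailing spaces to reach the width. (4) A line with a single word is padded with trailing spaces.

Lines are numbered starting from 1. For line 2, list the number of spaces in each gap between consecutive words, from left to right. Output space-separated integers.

Answer: 1 1

Derivation:
Line 1: ['desert', 'network'] (min_width=14, slack=4)
Line 2: ['island', 'happy', 'ocean'] (min_width=18, slack=0)
Line 3: ['end', 'sand', 'lion', 'to'] (min_width=16, slack=2)
Line 4: ['code', 'fruit', 'this'] (min_width=15, slack=3)
Line 5: ['chemistry', 'water'] (min_width=15, slack=3)
Line 6: ['snow', 'line'] (min_width=9, slack=9)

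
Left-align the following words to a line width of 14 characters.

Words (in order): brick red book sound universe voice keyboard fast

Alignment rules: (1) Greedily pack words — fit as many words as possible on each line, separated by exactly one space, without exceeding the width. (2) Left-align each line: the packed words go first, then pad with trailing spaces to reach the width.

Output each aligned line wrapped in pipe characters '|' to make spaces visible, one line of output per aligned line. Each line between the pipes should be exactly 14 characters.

Line 1: ['brick', 'red', 'book'] (min_width=14, slack=0)
Line 2: ['sound', 'universe'] (min_width=14, slack=0)
Line 3: ['voice', 'keyboard'] (min_width=14, slack=0)
Line 4: ['fast'] (min_width=4, slack=10)

Answer: |brick red book|
|sound universe|
|voice keyboard|
|fast          |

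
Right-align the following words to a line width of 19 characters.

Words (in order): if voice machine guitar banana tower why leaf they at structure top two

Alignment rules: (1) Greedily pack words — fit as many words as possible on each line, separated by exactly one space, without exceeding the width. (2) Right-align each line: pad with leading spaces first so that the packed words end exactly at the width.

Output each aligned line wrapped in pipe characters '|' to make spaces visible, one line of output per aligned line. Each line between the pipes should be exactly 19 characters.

Line 1: ['if', 'voice', 'machine'] (min_width=16, slack=3)
Line 2: ['guitar', 'banana', 'tower'] (min_width=19, slack=0)
Line 3: ['why', 'leaf', 'they', 'at'] (min_width=16, slack=3)
Line 4: ['structure', 'top', 'two'] (min_width=17, slack=2)

Answer: |   if voice machine|
|guitar banana tower|
|   why leaf they at|
|  structure top two|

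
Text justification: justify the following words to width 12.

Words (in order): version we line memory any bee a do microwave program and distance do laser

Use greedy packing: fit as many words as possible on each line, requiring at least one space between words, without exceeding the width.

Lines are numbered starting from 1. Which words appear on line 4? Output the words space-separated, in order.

Answer: microwave

Derivation:
Line 1: ['version', 'we'] (min_width=10, slack=2)
Line 2: ['line', 'memory'] (min_width=11, slack=1)
Line 3: ['any', 'bee', 'a', 'do'] (min_width=12, slack=0)
Line 4: ['microwave'] (min_width=9, slack=3)
Line 5: ['program', 'and'] (min_width=11, slack=1)
Line 6: ['distance', 'do'] (min_width=11, slack=1)
Line 7: ['laser'] (min_width=5, slack=7)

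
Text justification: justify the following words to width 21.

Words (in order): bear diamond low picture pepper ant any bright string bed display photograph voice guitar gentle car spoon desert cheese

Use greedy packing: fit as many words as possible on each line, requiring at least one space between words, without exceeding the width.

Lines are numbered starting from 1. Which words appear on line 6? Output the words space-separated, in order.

Line 1: ['bear', 'diamond', 'low'] (min_width=16, slack=5)
Line 2: ['picture', 'pepper', 'ant'] (min_width=18, slack=3)
Line 3: ['any', 'bright', 'string', 'bed'] (min_width=21, slack=0)
Line 4: ['display', 'photograph'] (min_width=18, slack=3)
Line 5: ['voice', 'guitar', 'gentle'] (min_width=19, slack=2)
Line 6: ['car', 'spoon', 'desert'] (min_width=16, slack=5)
Line 7: ['cheese'] (min_width=6, slack=15)

Answer: car spoon desert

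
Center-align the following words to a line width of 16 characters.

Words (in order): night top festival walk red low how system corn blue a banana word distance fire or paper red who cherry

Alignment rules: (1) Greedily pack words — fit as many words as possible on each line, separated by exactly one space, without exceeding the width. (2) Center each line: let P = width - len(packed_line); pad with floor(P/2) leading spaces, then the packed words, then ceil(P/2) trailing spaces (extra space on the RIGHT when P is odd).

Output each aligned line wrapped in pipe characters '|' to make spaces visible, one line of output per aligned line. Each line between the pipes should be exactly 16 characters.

Answer: |   night top    |
| festival walk  |
|  red low how   |
|system corn blue|
| a banana word  |
|distance fire or|
| paper red who  |
|     cherry     |

Derivation:
Line 1: ['night', 'top'] (min_width=9, slack=7)
Line 2: ['festival', 'walk'] (min_width=13, slack=3)
Line 3: ['red', 'low', 'how'] (min_width=11, slack=5)
Line 4: ['system', 'corn', 'blue'] (min_width=16, slack=0)
Line 5: ['a', 'banana', 'word'] (min_width=13, slack=3)
Line 6: ['distance', 'fire', 'or'] (min_width=16, slack=0)
Line 7: ['paper', 'red', 'who'] (min_width=13, slack=3)
Line 8: ['cherry'] (min_width=6, slack=10)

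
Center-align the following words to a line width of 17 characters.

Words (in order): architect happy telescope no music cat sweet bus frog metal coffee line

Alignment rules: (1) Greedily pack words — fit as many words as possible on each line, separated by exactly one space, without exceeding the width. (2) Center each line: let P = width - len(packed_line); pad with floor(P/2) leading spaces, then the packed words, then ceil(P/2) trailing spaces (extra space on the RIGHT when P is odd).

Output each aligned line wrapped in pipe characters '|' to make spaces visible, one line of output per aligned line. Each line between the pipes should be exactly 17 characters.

Line 1: ['architect', 'happy'] (min_width=15, slack=2)
Line 2: ['telescope', 'no'] (min_width=12, slack=5)
Line 3: ['music', 'cat', 'sweet'] (min_width=15, slack=2)
Line 4: ['bus', 'frog', 'metal'] (min_width=14, slack=3)
Line 5: ['coffee', 'line'] (min_width=11, slack=6)

Answer: | architect happy |
|  telescope no   |
| music cat sweet |
| bus frog metal  |
|   coffee line   |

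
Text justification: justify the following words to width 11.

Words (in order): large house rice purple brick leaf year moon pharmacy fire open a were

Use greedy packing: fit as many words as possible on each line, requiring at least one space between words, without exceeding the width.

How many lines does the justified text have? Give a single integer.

Answer: 7

Derivation:
Line 1: ['large', 'house'] (min_width=11, slack=0)
Line 2: ['rice', 'purple'] (min_width=11, slack=0)
Line 3: ['brick', 'leaf'] (min_width=10, slack=1)
Line 4: ['year', 'moon'] (min_width=9, slack=2)
Line 5: ['pharmacy'] (min_width=8, slack=3)
Line 6: ['fire', 'open', 'a'] (min_width=11, slack=0)
Line 7: ['were'] (min_width=4, slack=7)
Total lines: 7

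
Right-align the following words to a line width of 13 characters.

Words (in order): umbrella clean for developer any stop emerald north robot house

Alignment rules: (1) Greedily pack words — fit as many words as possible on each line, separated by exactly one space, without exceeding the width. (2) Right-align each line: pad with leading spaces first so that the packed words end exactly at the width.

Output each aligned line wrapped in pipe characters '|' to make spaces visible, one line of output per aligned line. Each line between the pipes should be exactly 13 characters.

Answer: |     umbrella|
|    clean for|
|developer any|
| stop emerald|
|  north robot|
|        house|

Derivation:
Line 1: ['umbrella'] (min_width=8, slack=5)
Line 2: ['clean', 'for'] (min_width=9, slack=4)
Line 3: ['developer', 'any'] (min_width=13, slack=0)
Line 4: ['stop', 'emerald'] (min_width=12, slack=1)
Line 5: ['north', 'robot'] (min_width=11, slack=2)
Line 6: ['house'] (min_width=5, slack=8)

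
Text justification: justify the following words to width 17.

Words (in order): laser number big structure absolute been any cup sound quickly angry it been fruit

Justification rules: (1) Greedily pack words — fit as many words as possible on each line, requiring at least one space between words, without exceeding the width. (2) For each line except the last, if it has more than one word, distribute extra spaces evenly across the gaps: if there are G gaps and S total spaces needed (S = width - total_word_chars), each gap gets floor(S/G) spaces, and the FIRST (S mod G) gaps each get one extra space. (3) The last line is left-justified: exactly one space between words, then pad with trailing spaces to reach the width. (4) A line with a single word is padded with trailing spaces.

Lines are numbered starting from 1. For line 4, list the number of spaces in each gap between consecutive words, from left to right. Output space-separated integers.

Line 1: ['laser', 'number', 'big'] (min_width=16, slack=1)
Line 2: ['structure'] (min_width=9, slack=8)
Line 3: ['absolute', 'been', 'any'] (min_width=17, slack=0)
Line 4: ['cup', 'sound', 'quickly'] (min_width=17, slack=0)
Line 5: ['angry', 'it', 'been'] (min_width=13, slack=4)
Line 6: ['fruit'] (min_width=5, slack=12)

Answer: 1 1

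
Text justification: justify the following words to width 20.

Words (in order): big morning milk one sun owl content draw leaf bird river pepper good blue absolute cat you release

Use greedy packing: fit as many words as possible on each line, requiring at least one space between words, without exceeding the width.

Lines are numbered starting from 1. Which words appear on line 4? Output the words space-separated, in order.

Line 1: ['big', 'morning', 'milk', 'one'] (min_width=20, slack=0)
Line 2: ['sun', 'owl', 'content', 'draw'] (min_width=20, slack=0)
Line 3: ['leaf', 'bird', 'river'] (min_width=15, slack=5)
Line 4: ['pepper', 'good', 'blue'] (min_width=16, slack=4)
Line 5: ['absolute', 'cat', 'you'] (min_width=16, slack=4)
Line 6: ['release'] (min_width=7, slack=13)

Answer: pepper good blue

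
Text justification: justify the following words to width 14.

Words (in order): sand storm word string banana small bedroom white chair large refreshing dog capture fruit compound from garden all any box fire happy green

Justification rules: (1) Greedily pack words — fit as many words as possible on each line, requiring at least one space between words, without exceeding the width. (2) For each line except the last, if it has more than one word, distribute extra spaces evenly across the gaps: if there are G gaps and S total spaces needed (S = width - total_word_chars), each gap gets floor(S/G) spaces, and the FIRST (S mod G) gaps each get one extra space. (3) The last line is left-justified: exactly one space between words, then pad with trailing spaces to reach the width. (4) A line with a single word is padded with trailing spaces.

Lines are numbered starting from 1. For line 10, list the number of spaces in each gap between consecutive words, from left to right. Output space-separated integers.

Line 1: ['sand', 'storm'] (min_width=10, slack=4)
Line 2: ['word', 'string'] (min_width=11, slack=3)
Line 3: ['banana', 'small'] (min_width=12, slack=2)
Line 4: ['bedroom', 'white'] (min_width=13, slack=1)
Line 5: ['chair', 'large'] (min_width=11, slack=3)
Line 6: ['refreshing', 'dog'] (min_width=14, slack=0)
Line 7: ['capture', 'fruit'] (min_width=13, slack=1)
Line 8: ['compound', 'from'] (min_width=13, slack=1)
Line 9: ['garden', 'all', 'any'] (min_width=14, slack=0)
Line 10: ['box', 'fire', 'happy'] (min_width=14, slack=0)
Line 11: ['green'] (min_width=5, slack=9)

Answer: 1 1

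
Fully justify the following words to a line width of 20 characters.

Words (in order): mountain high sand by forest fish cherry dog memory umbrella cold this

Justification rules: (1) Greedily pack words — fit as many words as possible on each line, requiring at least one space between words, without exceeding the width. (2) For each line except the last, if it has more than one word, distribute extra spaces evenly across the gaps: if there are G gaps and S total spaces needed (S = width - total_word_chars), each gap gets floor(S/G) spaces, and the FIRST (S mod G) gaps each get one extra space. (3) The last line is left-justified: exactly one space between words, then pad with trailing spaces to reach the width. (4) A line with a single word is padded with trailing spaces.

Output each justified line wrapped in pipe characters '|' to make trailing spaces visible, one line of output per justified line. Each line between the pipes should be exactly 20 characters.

Line 1: ['mountain', 'high', 'sand'] (min_width=18, slack=2)
Line 2: ['by', 'forest', 'fish'] (min_width=14, slack=6)
Line 3: ['cherry', 'dog', 'memory'] (min_width=17, slack=3)
Line 4: ['umbrella', 'cold', 'this'] (min_width=18, slack=2)

Answer: |mountain  high  sand|
|by    forest    fish|
|cherry   dog  memory|
|umbrella cold this  |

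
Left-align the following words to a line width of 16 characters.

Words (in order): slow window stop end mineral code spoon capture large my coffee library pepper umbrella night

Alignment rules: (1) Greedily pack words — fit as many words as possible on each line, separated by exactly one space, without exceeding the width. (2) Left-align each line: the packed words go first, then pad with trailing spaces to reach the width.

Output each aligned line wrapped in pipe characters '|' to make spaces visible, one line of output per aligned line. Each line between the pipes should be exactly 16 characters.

Line 1: ['slow', 'window', 'stop'] (min_width=16, slack=0)
Line 2: ['end', 'mineral', 'code'] (min_width=16, slack=0)
Line 3: ['spoon', 'capture'] (min_width=13, slack=3)
Line 4: ['large', 'my', 'coffee'] (min_width=15, slack=1)
Line 5: ['library', 'pepper'] (min_width=14, slack=2)
Line 6: ['umbrella', 'night'] (min_width=14, slack=2)

Answer: |slow window stop|
|end mineral code|
|spoon capture   |
|large my coffee |
|library pepper  |
|umbrella night  |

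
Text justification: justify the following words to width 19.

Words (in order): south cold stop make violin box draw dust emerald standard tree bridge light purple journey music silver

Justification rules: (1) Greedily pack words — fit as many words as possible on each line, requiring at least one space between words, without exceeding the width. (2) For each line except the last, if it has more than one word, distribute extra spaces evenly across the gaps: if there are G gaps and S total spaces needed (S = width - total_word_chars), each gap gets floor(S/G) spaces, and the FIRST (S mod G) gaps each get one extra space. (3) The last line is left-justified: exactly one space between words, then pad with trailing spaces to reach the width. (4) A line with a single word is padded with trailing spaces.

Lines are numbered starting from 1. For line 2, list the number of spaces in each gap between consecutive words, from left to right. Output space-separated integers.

Line 1: ['south', 'cold', 'stop'] (min_width=15, slack=4)
Line 2: ['make', 'violin', 'box'] (min_width=15, slack=4)
Line 3: ['draw', 'dust', 'emerald'] (min_width=17, slack=2)
Line 4: ['standard', 'tree'] (min_width=13, slack=6)
Line 5: ['bridge', 'light', 'purple'] (min_width=19, slack=0)
Line 6: ['journey', 'music'] (min_width=13, slack=6)
Line 7: ['silver'] (min_width=6, slack=13)

Answer: 3 3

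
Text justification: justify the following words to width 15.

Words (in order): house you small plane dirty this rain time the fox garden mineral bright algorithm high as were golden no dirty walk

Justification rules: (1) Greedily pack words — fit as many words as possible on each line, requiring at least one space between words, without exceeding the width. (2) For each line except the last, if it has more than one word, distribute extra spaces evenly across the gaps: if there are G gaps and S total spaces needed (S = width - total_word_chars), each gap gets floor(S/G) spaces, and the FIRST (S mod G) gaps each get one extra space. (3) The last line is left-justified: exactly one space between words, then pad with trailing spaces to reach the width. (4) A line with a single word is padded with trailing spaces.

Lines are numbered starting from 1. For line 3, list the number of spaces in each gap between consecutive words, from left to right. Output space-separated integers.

Line 1: ['house', 'you', 'small'] (min_width=15, slack=0)
Line 2: ['plane', 'dirty'] (min_width=11, slack=4)
Line 3: ['this', 'rain', 'time'] (min_width=14, slack=1)
Line 4: ['the', 'fox', 'garden'] (min_width=14, slack=1)
Line 5: ['mineral', 'bright'] (min_width=14, slack=1)
Line 6: ['algorithm', 'high'] (min_width=14, slack=1)
Line 7: ['as', 'were', 'golden'] (min_width=14, slack=1)
Line 8: ['no', 'dirty', 'walk'] (min_width=13, slack=2)

Answer: 2 1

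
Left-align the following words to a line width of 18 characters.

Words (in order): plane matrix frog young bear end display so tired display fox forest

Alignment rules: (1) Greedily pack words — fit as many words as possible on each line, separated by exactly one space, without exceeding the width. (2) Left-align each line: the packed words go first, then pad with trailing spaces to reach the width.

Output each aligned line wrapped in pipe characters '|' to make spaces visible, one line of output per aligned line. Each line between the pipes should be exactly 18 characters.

Answer: |plane matrix frog |
|young bear end    |
|display so tired  |
|display fox forest|

Derivation:
Line 1: ['plane', 'matrix', 'frog'] (min_width=17, slack=1)
Line 2: ['young', 'bear', 'end'] (min_width=14, slack=4)
Line 3: ['display', 'so', 'tired'] (min_width=16, slack=2)
Line 4: ['display', 'fox', 'forest'] (min_width=18, slack=0)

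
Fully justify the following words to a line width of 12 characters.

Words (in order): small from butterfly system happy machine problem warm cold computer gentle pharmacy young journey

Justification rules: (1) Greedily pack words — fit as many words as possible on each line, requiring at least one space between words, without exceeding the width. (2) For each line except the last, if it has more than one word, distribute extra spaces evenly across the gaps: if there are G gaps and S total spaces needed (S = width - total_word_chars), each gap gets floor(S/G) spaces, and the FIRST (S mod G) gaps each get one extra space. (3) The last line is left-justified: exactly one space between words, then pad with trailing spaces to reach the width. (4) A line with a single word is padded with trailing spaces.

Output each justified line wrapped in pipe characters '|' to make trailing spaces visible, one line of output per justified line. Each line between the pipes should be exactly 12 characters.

Answer: |small   from|
|butterfly   |
|system happy|
|machine     |
|problem warm|
|cold        |
|computer    |
|gentle      |
|pharmacy    |
|young       |
|journey     |

Derivation:
Line 1: ['small', 'from'] (min_width=10, slack=2)
Line 2: ['butterfly'] (min_width=9, slack=3)
Line 3: ['system', 'happy'] (min_width=12, slack=0)
Line 4: ['machine'] (min_width=7, slack=5)
Line 5: ['problem', 'warm'] (min_width=12, slack=0)
Line 6: ['cold'] (min_width=4, slack=8)
Line 7: ['computer'] (min_width=8, slack=4)
Line 8: ['gentle'] (min_width=6, slack=6)
Line 9: ['pharmacy'] (min_width=8, slack=4)
Line 10: ['young'] (min_width=5, slack=7)
Line 11: ['journey'] (min_width=7, slack=5)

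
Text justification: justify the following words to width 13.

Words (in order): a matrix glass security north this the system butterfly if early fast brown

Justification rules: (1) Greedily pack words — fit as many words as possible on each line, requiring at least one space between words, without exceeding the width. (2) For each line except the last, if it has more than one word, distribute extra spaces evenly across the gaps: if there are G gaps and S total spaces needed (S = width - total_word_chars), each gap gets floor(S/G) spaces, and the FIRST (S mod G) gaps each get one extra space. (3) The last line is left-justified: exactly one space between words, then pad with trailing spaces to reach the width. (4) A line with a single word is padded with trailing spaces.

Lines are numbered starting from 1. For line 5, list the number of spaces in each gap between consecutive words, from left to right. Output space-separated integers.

Answer: 4

Derivation:
Line 1: ['a', 'matrix'] (min_width=8, slack=5)
Line 2: ['glass'] (min_width=5, slack=8)
Line 3: ['security'] (min_width=8, slack=5)
Line 4: ['north', 'this'] (min_width=10, slack=3)
Line 5: ['the', 'system'] (min_width=10, slack=3)
Line 6: ['butterfly', 'if'] (min_width=12, slack=1)
Line 7: ['early', 'fast'] (min_width=10, slack=3)
Line 8: ['brown'] (min_width=5, slack=8)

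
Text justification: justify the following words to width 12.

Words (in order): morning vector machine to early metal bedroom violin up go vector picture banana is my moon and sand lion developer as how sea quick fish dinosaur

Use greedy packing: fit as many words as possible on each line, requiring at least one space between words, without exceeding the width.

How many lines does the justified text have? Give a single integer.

Answer: 15

Derivation:
Line 1: ['morning'] (min_width=7, slack=5)
Line 2: ['vector'] (min_width=6, slack=6)
Line 3: ['machine', 'to'] (min_width=10, slack=2)
Line 4: ['early', 'metal'] (min_width=11, slack=1)
Line 5: ['bedroom'] (min_width=7, slack=5)
Line 6: ['violin', 'up', 'go'] (min_width=12, slack=0)
Line 7: ['vector'] (min_width=6, slack=6)
Line 8: ['picture'] (min_width=7, slack=5)
Line 9: ['banana', 'is', 'my'] (min_width=12, slack=0)
Line 10: ['moon', 'and'] (min_width=8, slack=4)
Line 11: ['sand', 'lion'] (min_width=9, slack=3)
Line 12: ['developer', 'as'] (min_width=12, slack=0)
Line 13: ['how', 'sea'] (min_width=7, slack=5)
Line 14: ['quick', 'fish'] (min_width=10, slack=2)
Line 15: ['dinosaur'] (min_width=8, slack=4)
Total lines: 15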